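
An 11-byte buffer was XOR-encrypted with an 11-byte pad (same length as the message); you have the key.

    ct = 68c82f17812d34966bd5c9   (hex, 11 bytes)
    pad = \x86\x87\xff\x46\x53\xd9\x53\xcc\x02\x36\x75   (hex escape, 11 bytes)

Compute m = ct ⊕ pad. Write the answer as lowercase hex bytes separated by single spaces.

XOR is its own inverse, so applying the key byte-wise gives the result directly.
01101000 XOR 10000110 = 11101110
11001000 XOR 10000111 = 01001111
00101111 XOR 11111111 = 11010000
00010111 XOR 01000110 = 01010001
10000001 XOR 01010011 = 11010010
00101101 XOR 11011001 = 11110100
00110100 XOR 01010011 = 01100111
10010110 XOR 11001100 = 01011010
01101011 XOR 00000010 = 01101001
11010101 XOR 00110110 = 11100011
11001001 XOR 01110101 = 10111100

ee 4f d0 51 d2 f4 67 5a 69 e3 bc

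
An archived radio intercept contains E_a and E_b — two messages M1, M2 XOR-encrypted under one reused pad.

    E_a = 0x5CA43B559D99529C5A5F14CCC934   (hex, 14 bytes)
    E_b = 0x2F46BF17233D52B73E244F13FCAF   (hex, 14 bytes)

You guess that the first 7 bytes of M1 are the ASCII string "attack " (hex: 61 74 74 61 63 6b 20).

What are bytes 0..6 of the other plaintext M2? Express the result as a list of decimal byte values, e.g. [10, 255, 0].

[18, 150, 240, 35, 221, 207, 32]

First, E_a ⊕ E_b = (M1 ⊕ K) ⊕ (M2 ⊕ K) = M1 ⊕ M2, so the key drops out. Then M2 = (M1 ⊕ M2) ⊕ M1 over the first 7 bytes.
byte 0: (5c ⊕ 2f) ⊕ 61 = 73 ⊕ 61 = 12
byte 1: (a4 ⊕ 46) ⊕ 74 = e2 ⊕ 74 = 96
byte 2: (3b ⊕ bf) ⊕ 74 = 84 ⊕ 74 = f0
byte 3: (55 ⊕ 17) ⊕ 61 = 42 ⊕ 61 = 23
byte 4: (9d ⊕ 23) ⊕ 63 = be ⊕ 63 = dd
byte 5: (99 ⊕ 3d) ⊕ 6b = a4 ⊕ 6b = cf
byte 6: (52 ⊕ 52) ⊕ 20 = 00 ⊕ 20 = 20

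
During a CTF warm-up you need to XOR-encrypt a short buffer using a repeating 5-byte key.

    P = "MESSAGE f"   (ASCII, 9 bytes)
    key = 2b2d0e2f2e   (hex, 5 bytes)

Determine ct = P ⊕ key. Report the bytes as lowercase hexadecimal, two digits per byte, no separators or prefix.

The 5-byte key repeats, so the effective keystream is 2b 2d 0e 2f 2e 2b 2d 0e 2f.
byte 0:  77 xor  43 = 102
byte 1:  69 xor  45 = 104
byte 2:  83 xor  14 =  93
byte 3:  83 xor  47 = 124
byte 4:  65 xor  46 = 111
byte 5:  71 xor  43 = 108
byte 6:  69 xor  45 = 104
byte 7:  32 xor  14 =  46
byte 8: 102 xor  47 =  73

66685d7c6f6c682e49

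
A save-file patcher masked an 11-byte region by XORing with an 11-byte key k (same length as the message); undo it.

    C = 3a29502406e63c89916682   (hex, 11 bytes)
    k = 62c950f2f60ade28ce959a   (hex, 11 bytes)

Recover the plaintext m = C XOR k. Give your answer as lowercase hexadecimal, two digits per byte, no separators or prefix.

58e000d6f0ece2a15ff318

00111010 ^ 01100010 = 01011000
00101001 ^ 11001001 = 11100000
01010000 ^ 01010000 = 00000000
00100100 ^ 11110010 = 11010110
00000110 ^ 11110110 = 11110000
11100110 ^ 00001010 = 11101100
00111100 ^ 11011110 = 11100010
10001001 ^ 00101000 = 10100001
10010001 ^ 11001110 = 01011111
01100110 ^ 10010101 = 11110011
10000010 ^ 10011010 = 00011000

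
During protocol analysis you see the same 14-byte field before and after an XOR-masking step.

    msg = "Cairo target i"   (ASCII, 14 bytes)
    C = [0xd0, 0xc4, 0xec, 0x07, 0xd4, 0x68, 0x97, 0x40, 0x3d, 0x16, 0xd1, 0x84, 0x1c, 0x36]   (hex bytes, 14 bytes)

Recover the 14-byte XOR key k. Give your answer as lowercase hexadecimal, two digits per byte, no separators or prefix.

93a58575bb48e3214f71b4f03c5f

Since C = msg ⊕ k, XORing both sides with msg gives k = msg ⊕ C.
43 ^ d0 = 93
61 ^ c4 = a5
69 ^ ec = 85
72 ^ 07 = 75
6f ^ d4 = bb
20 ^ 68 = 48
74 ^ 97 = e3
61 ^ 40 = 21
72 ^ 3d = 4f
67 ^ 16 = 71
65 ^ d1 = b4
74 ^ 84 = f0
20 ^ 1c = 3c
69 ^ 36 = 5f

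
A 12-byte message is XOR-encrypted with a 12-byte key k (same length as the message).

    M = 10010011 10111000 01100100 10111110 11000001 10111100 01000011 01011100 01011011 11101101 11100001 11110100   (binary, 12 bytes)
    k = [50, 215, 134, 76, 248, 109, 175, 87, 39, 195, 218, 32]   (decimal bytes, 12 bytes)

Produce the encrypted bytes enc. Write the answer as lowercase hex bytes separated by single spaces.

a1 6f e2 f2 39 d1 ec 0b 7c 2e 3b d4

147 XOR  50 = 161
184 XOR 215 = 111
100 XOR 134 = 226
190 XOR  76 = 242
193 XOR 248 =  57
188 XOR 109 = 209
 67 XOR 175 = 236
 92 XOR  87 =  11
 91 XOR  39 = 124
237 XOR 195 =  46
225 XOR 218 =  59
244 XOR  32 = 212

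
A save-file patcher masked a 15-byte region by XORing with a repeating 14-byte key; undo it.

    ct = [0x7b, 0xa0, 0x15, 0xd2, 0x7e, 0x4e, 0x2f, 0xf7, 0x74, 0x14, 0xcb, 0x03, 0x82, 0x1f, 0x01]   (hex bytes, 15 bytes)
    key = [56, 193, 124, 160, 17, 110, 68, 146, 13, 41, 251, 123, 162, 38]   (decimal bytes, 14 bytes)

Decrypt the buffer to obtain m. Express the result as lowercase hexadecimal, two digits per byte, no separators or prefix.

The 14-byte key repeats, so the effective keystream is 38 c1 7c a0 11 6e 44 92 0d 29 fb 7b a2 26 38.
byte 0: 7b ⊕ 38 = 43
byte 1: a0 ⊕ c1 = 61
byte 2: 15 ⊕ 7c = 69
byte 3: d2 ⊕ a0 = 72
byte 4: 7e ⊕ 11 = 6f
byte 5: 4e ⊕ 6e = 20
byte 6: 2f ⊕ 44 = 6b
byte 7: f7 ⊕ 92 = 65
byte 8: 74 ⊕ 0d = 79
byte 9: 14 ⊕ 29 = 3d
byte 10: cb ⊕ fb = 30
byte 11: 03 ⊕ 7b = 78
byte 12: 82 ⊕ a2 = 20
byte 13: 1f ⊕ 26 = 39
byte 14: 01 ⊕ 38 = 39

436169726f206b65793d3078203939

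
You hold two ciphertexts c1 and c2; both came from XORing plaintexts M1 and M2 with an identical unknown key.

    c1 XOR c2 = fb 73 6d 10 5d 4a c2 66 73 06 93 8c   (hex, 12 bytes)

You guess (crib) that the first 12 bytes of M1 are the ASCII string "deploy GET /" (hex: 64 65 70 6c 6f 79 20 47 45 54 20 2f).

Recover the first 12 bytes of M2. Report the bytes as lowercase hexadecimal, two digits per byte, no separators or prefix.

9f161d7c3233e2213652b3a3

Since c1 ⊕ c2 = M1 ⊕ M2, XORing with the guessed M1 bytes yields the corresponding M2 bytes: M2 = (c1 ⊕ c2) ⊕ M1.
fb ^ 64 = 9f
73 ^ 65 = 16
6d ^ 70 = 1d
10 ^ 6c = 7c
5d ^ 6f = 32
4a ^ 79 = 33
c2 ^ 20 = e2
66 ^ 47 = 21
73 ^ 45 = 36
06 ^ 54 = 52
93 ^ 20 = b3
8c ^ 2f = a3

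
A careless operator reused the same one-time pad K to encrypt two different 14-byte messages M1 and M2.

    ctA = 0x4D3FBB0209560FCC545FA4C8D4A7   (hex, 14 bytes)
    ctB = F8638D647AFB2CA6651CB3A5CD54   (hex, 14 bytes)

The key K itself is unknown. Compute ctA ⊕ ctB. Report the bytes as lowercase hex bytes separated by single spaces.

b5 5c 36 66 73 ad 23 6a 31 43 17 6d 19 f3

ctA ⊕ ctB = (M1 ⊕ K) ⊕ (M2 ⊕ K) = M1 ⊕ M2 — the shared key cancels under XOR.
4d ^ f8 = b5
3f ^ 63 = 5c
bb ^ 8d = 36
02 ^ 64 = 66
09 ^ 7a = 73
56 ^ fb = ad
0f ^ 2c = 23
cc ^ a6 = 6a
54 ^ 65 = 31
5f ^ 1c = 43
a4 ^ b3 = 17
c8 ^ a5 = 6d
d4 ^ cd = 19
a7 ^ 54 = f3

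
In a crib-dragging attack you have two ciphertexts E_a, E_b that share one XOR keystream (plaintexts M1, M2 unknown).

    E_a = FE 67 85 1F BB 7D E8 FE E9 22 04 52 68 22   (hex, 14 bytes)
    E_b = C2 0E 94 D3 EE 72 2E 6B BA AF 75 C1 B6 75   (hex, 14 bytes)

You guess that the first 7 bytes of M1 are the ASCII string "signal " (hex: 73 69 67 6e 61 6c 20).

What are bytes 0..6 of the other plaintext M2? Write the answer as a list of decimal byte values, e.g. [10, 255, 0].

First, E_a ⊕ E_b = (M1 ⊕ K) ⊕ (M2 ⊕ K) = M1 ⊕ M2, so the key drops out. Then M2 = (M1 ⊕ M2) ⊕ M1 over the first 7 bytes.
byte 0: (fe ^ c2) ^ 73 = 3c ^ 73 = 4f
byte 1: (67 ^ 0e) ^ 69 = 69 ^ 69 = 00
byte 2: (85 ^ 94) ^ 67 = 11 ^ 67 = 76
byte 3: (1f ^ d3) ^ 6e = cc ^ 6e = a2
byte 4: (bb ^ ee) ^ 61 = 55 ^ 61 = 34
byte 5: (7d ^ 72) ^ 6c = 0f ^ 6c = 63
byte 6: (e8 ^ 2e) ^ 20 = c6 ^ 20 = e6

[79, 0, 118, 162, 52, 99, 230]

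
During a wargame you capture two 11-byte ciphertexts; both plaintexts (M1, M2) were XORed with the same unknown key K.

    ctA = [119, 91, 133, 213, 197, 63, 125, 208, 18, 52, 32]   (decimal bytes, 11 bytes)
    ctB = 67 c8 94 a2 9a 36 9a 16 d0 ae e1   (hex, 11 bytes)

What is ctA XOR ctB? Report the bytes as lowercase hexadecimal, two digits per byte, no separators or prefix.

ctA ⊕ ctB = (M1 ⊕ K) ⊕ (M2 ⊕ K) = M1 ⊕ M2 — the shared key cancels under XOR.
byte 0: 77 ⊕ 67 = 10
byte 1: 5b ⊕ c8 = 93
byte 2: 85 ⊕ 94 = 11
byte 3: d5 ⊕ a2 = 77
byte 4: c5 ⊕ 9a = 5f
byte 5: 3f ⊕ 36 = 09
byte 6: 7d ⊕ 9a = e7
byte 7: d0 ⊕ 16 = c6
byte 8: 12 ⊕ d0 = c2
byte 9: 34 ⊕ ae = 9a
byte 10: 20 ⊕ e1 = c1

109311775f09e7c6c29ac1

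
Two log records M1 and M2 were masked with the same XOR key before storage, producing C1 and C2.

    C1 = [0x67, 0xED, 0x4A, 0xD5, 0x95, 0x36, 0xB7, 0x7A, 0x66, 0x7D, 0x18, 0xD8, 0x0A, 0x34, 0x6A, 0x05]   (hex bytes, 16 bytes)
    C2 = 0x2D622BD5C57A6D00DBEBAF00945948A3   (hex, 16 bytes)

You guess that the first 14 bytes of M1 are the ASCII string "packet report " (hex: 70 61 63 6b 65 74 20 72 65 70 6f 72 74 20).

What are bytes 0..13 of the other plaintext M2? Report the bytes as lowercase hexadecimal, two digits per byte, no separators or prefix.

First, C1 ⊕ C2 = (M1 ⊕ K) ⊕ (M2 ⊕ K) = M1 ⊕ M2, so the key drops out. Then M2 = (M1 ⊕ M2) ⊕ M1 over the first 14 bytes.
byte 0: (67 XOR 2d) XOR 70 = 4a XOR 70 = 3a
byte 1: (ed XOR 62) XOR 61 = 8f XOR 61 = ee
byte 2: (4a XOR 2b) XOR 63 = 61 XOR 63 = 02
byte 3: (d5 XOR d5) XOR 6b = 00 XOR 6b = 6b
byte 4: (95 XOR c5) XOR 65 = 50 XOR 65 = 35
byte 5: (36 XOR 7a) XOR 74 = 4c XOR 74 = 38
byte 6: (b7 XOR 6d) XOR 20 = da XOR 20 = fa
byte 7: (7a XOR 00) XOR 72 = 7a XOR 72 = 08
byte 8: (66 XOR db) XOR 65 = bd XOR 65 = d8
byte 9: (7d XOR eb) XOR 70 = 96 XOR 70 = e6
byte 10: (18 XOR af) XOR 6f = b7 XOR 6f = d8
byte 11: (d8 XOR 00) XOR 72 = d8 XOR 72 = aa
byte 12: (0a XOR 94) XOR 74 = 9e XOR 74 = ea
byte 13: (34 XOR 59) XOR 20 = 6d XOR 20 = 4d

3aee026b3538fa08d8e6d8aaea4d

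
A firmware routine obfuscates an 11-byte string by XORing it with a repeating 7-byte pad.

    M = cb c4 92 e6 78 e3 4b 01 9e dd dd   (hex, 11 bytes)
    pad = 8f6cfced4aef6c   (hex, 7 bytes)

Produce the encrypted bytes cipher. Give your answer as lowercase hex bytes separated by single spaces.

44 a8 6e 0b 32 0c 27 8e f2 21 30

The 7-byte key repeats, so the effective keystream is 8f 6c fc ed 4a ef 6c 8f 6c fc ed.
byte 0: 203 ⊕ 143 =  68
byte 1: 196 ⊕ 108 = 168
byte 2: 146 ⊕ 252 = 110
byte 3: 230 ⊕ 237 =  11
byte 4: 120 ⊕  74 =  50
byte 5: 227 ⊕ 239 =  12
byte 6:  75 ⊕ 108 =  39
byte 7:   1 ⊕ 143 = 142
byte 8: 158 ⊕ 108 = 242
byte 9: 221 ⊕ 252 =  33
byte 10: 221 ⊕ 237 =  48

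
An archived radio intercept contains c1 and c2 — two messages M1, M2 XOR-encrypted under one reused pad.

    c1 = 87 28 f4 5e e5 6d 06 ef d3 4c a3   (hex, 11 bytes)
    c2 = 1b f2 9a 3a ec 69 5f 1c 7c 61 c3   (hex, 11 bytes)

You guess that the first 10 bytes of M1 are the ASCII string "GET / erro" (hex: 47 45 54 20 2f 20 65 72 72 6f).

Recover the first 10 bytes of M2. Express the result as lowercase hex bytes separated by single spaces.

db 9f 3a 44 26 24 3c 81 dd 42

First, c1 ⊕ c2 = (M1 ⊕ K) ⊕ (M2 ⊕ K) = M1 ⊕ M2, so the key drops out. Then M2 = (M1 ⊕ M2) ⊕ M1 over the first 10 bytes.
byte 0: (87 xor 1b) xor 47 = 9c xor 47 = db
byte 1: (28 xor f2) xor 45 = da xor 45 = 9f
byte 2: (f4 xor 9a) xor 54 = 6e xor 54 = 3a
byte 3: (5e xor 3a) xor 20 = 64 xor 20 = 44
byte 4: (e5 xor ec) xor 2f = 09 xor 2f = 26
byte 5: (6d xor 69) xor 20 = 04 xor 20 = 24
byte 6: (06 xor 5f) xor 65 = 59 xor 65 = 3c
byte 7: (ef xor 1c) xor 72 = f3 xor 72 = 81
byte 8: (d3 xor 7c) xor 72 = af xor 72 = dd
byte 9: (4c xor 61) xor 6f = 2d xor 6f = 42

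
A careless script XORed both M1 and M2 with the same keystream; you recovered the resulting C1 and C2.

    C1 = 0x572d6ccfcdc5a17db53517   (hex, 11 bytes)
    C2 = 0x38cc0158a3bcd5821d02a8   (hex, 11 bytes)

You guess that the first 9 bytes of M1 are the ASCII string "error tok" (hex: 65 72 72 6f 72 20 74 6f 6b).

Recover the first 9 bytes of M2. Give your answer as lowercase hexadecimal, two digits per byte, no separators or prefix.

First, C1 ⊕ C2 = (M1 ⊕ K) ⊕ (M2 ⊕ K) = M1 ⊕ M2, so the key drops out. Then M2 = (M1 ⊕ M2) ⊕ M1 over the first 9 bytes.
byte 0: (57 XOR 38) XOR 65 = 6f XOR 65 = 0a
byte 1: (2d XOR cc) XOR 72 = e1 XOR 72 = 93
byte 2: (6c XOR 01) XOR 72 = 6d XOR 72 = 1f
byte 3: (cf XOR 58) XOR 6f = 97 XOR 6f = f8
byte 4: (cd XOR a3) XOR 72 = 6e XOR 72 = 1c
byte 5: (c5 XOR bc) XOR 20 = 79 XOR 20 = 59
byte 6: (a1 XOR d5) XOR 74 = 74 XOR 74 = 00
byte 7: (7d XOR 82) XOR 6f = ff XOR 6f = 90
byte 8: (b5 XOR 1d) XOR 6b = a8 XOR 6b = c3

0a931ff81c590090c3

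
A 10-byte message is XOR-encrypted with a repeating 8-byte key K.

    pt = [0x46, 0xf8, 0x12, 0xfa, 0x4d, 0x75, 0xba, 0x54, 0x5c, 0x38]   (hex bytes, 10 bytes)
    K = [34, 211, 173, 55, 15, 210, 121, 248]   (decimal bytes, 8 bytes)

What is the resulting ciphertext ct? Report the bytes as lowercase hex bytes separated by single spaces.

The 8-byte key repeats, so the effective keystream is 22 d3 ad 37 0f d2 79 f8 22 d3.
byte 0: 46 xor 22 = 64
byte 1: f8 xor d3 = 2b
byte 2: 12 xor ad = bf
byte 3: fa xor 37 = cd
byte 4: 4d xor 0f = 42
byte 5: 75 xor d2 = a7
byte 6: ba xor 79 = c3
byte 7: 54 xor f8 = ac
byte 8: 5c xor 22 = 7e
byte 9: 38 xor d3 = eb

64 2b bf cd 42 a7 c3 ac 7e eb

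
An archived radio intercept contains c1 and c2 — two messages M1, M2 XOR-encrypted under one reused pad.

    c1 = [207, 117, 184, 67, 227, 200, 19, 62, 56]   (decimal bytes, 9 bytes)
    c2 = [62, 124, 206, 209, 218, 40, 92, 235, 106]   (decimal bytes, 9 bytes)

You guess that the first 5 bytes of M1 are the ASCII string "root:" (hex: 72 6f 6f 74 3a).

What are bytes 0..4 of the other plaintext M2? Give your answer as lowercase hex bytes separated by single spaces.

First, c1 ⊕ c2 = (M1 ⊕ K) ⊕ (M2 ⊕ K) = M1 ⊕ M2, so the key drops out. Then M2 = (M1 ⊕ M2) ⊕ M1 over the first 5 bytes.
byte 0: (cf ^ 3e) ^ 72 = f1 ^ 72 = 83
byte 1: (75 ^ 7c) ^ 6f = 09 ^ 6f = 66
byte 2: (b8 ^ ce) ^ 6f = 76 ^ 6f = 19
byte 3: (43 ^ d1) ^ 74 = 92 ^ 74 = e6
byte 4: (e3 ^ da) ^ 3a = 39 ^ 3a = 03

83 66 19 e6 03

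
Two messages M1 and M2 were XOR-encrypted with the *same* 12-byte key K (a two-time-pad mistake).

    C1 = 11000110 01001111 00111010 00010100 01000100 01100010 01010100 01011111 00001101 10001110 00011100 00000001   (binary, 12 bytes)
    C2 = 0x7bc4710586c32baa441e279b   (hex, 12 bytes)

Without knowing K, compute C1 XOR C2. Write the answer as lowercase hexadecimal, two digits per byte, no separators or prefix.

C1 ⊕ C2 = (M1 ⊕ K) ⊕ (M2 ⊕ K) = M1 ⊕ M2 — the shared key cancels under XOR.
198 ⊕ 123 = 189
 79 ⊕ 196 = 139
 58 ⊕ 113 =  75
 20 ⊕   5 =  17
 68 ⊕ 134 = 194
 98 ⊕ 195 = 161
 84 ⊕  43 = 127
 95 ⊕ 170 = 245
 13 ⊕  68 =  73
142 ⊕  30 = 144
 28 ⊕  39 =  59
  1 ⊕ 155 = 154

bd8b4b11c2a17ff549903b9a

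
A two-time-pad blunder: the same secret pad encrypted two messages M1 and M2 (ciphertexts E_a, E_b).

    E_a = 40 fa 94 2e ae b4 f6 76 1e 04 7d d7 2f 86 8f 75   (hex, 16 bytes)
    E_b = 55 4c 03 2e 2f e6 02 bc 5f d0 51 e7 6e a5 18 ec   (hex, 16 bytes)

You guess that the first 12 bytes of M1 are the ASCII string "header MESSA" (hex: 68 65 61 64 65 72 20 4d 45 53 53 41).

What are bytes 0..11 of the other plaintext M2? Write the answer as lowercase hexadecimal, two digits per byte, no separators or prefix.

First, E_a ⊕ E_b = (M1 ⊕ K) ⊕ (M2 ⊕ K) = M1 ⊕ M2, so the key drops out. Then M2 = (M1 ⊕ M2) ⊕ M1 over the first 12 bytes.
byte 0: (40 ^ 55) ^ 68 = 15 ^ 68 = 7d
byte 1: (fa ^ 4c) ^ 65 = b6 ^ 65 = d3
byte 2: (94 ^ 03) ^ 61 = 97 ^ 61 = f6
byte 3: (2e ^ 2e) ^ 64 = 00 ^ 64 = 64
byte 4: (ae ^ 2f) ^ 65 = 81 ^ 65 = e4
byte 5: (b4 ^ e6) ^ 72 = 52 ^ 72 = 20
byte 6: (f6 ^ 02) ^ 20 = f4 ^ 20 = d4
byte 7: (76 ^ bc) ^ 4d = ca ^ 4d = 87
byte 8: (1e ^ 5f) ^ 45 = 41 ^ 45 = 04
byte 9: (04 ^ d0) ^ 53 = d4 ^ 53 = 87
byte 10: (7d ^ 51) ^ 53 = 2c ^ 53 = 7f
byte 11: (d7 ^ e7) ^ 41 = 30 ^ 41 = 71

7dd3f664e420d48704877f71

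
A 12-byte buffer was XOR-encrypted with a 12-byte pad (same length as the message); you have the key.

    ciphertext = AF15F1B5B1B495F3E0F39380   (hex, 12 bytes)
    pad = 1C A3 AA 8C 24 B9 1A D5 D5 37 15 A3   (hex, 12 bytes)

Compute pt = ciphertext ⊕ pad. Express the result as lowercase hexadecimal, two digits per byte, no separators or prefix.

b3b65b39950d8f2635c48623

XOR is its own inverse, so applying the key byte-wise gives the result directly.
af ⊕ 1c = b3
15 ⊕ a3 = b6
f1 ⊕ aa = 5b
b5 ⊕ 8c = 39
b1 ⊕ 24 = 95
b4 ⊕ b9 = 0d
95 ⊕ 1a = 8f
f3 ⊕ d5 = 26
e0 ⊕ d5 = 35
f3 ⊕ 37 = c4
93 ⊕ 15 = 86
80 ⊕ a3 = 23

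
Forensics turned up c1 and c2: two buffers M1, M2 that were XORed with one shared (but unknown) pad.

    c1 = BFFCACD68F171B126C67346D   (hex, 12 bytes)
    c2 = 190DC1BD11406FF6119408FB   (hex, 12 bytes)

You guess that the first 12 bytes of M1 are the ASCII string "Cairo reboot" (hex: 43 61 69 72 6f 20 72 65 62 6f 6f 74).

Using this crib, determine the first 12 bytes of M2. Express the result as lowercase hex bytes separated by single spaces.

e5 90 04 19 f1 77 06 81 1f 9c 53 e2

First, c1 ⊕ c2 = (M1 ⊕ K) ⊕ (M2 ⊕ K) = M1 ⊕ M2, so the key drops out. Then M2 = (M1 ⊕ M2) ⊕ M1 over the first 12 bytes.
byte 0: (bf xor 19) xor 43 = a6 xor 43 = e5
byte 1: (fc xor 0d) xor 61 = f1 xor 61 = 90
byte 2: (ac xor c1) xor 69 = 6d xor 69 = 04
byte 3: (d6 xor bd) xor 72 = 6b xor 72 = 19
byte 4: (8f xor 11) xor 6f = 9e xor 6f = f1
byte 5: (17 xor 40) xor 20 = 57 xor 20 = 77
byte 6: (1b xor 6f) xor 72 = 74 xor 72 = 06
byte 7: (12 xor f6) xor 65 = e4 xor 65 = 81
byte 8: (6c xor 11) xor 62 = 7d xor 62 = 1f
byte 9: (67 xor 94) xor 6f = f3 xor 6f = 9c
byte 10: (34 xor 08) xor 6f = 3c xor 6f = 53
byte 11: (6d xor fb) xor 74 = 96 xor 74 = e2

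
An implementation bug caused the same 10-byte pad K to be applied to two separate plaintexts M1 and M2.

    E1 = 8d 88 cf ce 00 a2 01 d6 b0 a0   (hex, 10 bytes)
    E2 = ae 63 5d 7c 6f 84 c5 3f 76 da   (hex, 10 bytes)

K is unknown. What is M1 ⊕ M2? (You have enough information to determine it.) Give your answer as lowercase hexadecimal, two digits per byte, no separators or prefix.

E1 ⊕ E2 = (M1 ⊕ K) ⊕ (M2 ⊕ K) = M1 ⊕ M2 — the shared key cancels under XOR.
8d ^ ae = 23
88 ^ 63 = eb
cf ^ 5d = 92
ce ^ 7c = b2
00 ^ 6f = 6f
a2 ^ 84 = 26
01 ^ c5 = c4
d6 ^ 3f = e9
b0 ^ 76 = c6
a0 ^ da = 7a

23eb92b26f26c4e9c67a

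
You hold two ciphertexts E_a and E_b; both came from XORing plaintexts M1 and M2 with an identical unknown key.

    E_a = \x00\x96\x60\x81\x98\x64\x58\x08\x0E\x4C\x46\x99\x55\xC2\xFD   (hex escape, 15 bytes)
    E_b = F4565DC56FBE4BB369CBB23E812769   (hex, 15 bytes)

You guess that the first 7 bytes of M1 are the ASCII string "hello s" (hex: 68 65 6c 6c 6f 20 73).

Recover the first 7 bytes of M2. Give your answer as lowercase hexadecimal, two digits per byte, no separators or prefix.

9ca5512898fa60

First, E_a ⊕ E_b = (M1 ⊕ K) ⊕ (M2 ⊕ K) = M1 ⊕ M2, so the key drops out. Then M2 = (M1 ⊕ M2) ⊕ M1 over the first 7 bytes.
byte 0: (00 ^ f4) ^ 68 = f4 ^ 68 = 9c
byte 1: (96 ^ 56) ^ 65 = c0 ^ 65 = a5
byte 2: (60 ^ 5d) ^ 6c = 3d ^ 6c = 51
byte 3: (81 ^ c5) ^ 6c = 44 ^ 6c = 28
byte 4: (98 ^ 6f) ^ 6f = f7 ^ 6f = 98
byte 5: (64 ^ be) ^ 20 = da ^ 20 = fa
byte 6: (58 ^ 4b) ^ 73 = 13 ^ 73 = 60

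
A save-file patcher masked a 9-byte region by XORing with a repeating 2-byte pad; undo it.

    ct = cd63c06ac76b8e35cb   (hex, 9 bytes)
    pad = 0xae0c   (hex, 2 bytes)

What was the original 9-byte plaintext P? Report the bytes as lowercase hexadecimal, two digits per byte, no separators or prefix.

The 2-byte key repeats, so the effective keystream is ae 0c ae 0c ae 0c ae 0c ae.
byte 0: 11001101 ⊕ 10101110 = 01100011
byte 1: 01100011 ⊕ 00001100 = 01101111
byte 2: 11000000 ⊕ 10101110 = 01101110
byte 3: 01101010 ⊕ 00001100 = 01100110
byte 4: 11000111 ⊕ 10101110 = 01101001
byte 5: 01101011 ⊕ 00001100 = 01100111
byte 6: 10001110 ⊕ 10101110 = 00100000
byte 7: 00110101 ⊕ 00001100 = 00111001
byte 8: 11001011 ⊕ 10101110 = 01100101

636f6e666967203965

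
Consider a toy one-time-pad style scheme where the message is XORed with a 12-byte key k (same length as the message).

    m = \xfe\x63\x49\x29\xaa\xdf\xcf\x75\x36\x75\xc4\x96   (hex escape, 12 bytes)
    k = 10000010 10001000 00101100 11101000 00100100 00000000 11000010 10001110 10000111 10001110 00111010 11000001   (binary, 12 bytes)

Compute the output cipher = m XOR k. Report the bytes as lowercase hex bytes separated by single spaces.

fe ⊕ 82 = 7c
63 ⊕ 88 = eb
49 ⊕ 2c = 65
29 ⊕ e8 = c1
aa ⊕ 24 = 8e
df ⊕ 00 = df
cf ⊕ c2 = 0d
75 ⊕ 8e = fb
36 ⊕ 87 = b1
75 ⊕ 8e = fb
c4 ⊕ 3a = fe
96 ⊕ c1 = 57

7c eb 65 c1 8e df 0d fb b1 fb fe 57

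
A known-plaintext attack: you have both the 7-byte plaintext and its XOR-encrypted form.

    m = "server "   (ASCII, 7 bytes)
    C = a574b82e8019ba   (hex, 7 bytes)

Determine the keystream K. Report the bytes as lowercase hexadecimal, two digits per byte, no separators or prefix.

Since C = m ⊕ K, XORing both sides with m gives K = m ⊕ C.
73 xor a5 = d6
65 xor 74 = 11
72 xor b8 = ca
76 xor 2e = 58
65 xor 80 = e5
72 xor 19 = 6b
20 xor ba = 9a

d611ca58e56b9a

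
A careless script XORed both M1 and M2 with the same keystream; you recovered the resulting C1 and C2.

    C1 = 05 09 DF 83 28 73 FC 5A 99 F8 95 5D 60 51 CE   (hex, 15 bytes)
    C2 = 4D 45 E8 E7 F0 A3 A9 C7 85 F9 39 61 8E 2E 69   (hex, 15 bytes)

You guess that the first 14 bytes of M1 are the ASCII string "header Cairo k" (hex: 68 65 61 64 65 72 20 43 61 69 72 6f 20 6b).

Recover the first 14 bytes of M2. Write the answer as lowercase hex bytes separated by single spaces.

20 29 56 00 bd a2 75 de 7d 68 de 53 ce 14

First, C1 ⊕ C2 = (M1 ⊕ K) ⊕ (M2 ⊕ K) = M1 ⊕ M2, so the key drops out. Then M2 = (M1 ⊕ M2) ⊕ M1 over the first 14 bytes.
byte 0: (05 ^ 4d) ^ 68 = 48 ^ 68 = 20
byte 1: (09 ^ 45) ^ 65 = 4c ^ 65 = 29
byte 2: (df ^ e8) ^ 61 = 37 ^ 61 = 56
byte 3: (83 ^ e7) ^ 64 = 64 ^ 64 = 00
byte 4: (28 ^ f0) ^ 65 = d8 ^ 65 = bd
byte 5: (73 ^ a3) ^ 72 = d0 ^ 72 = a2
byte 6: (fc ^ a9) ^ 20 = 55 ^ 20 = 75
byte 7: (5a ^ c7) ^ 43 = 9d ^ 43 = de
byte 8: (99 ^ 85) ^ 61 = 1c ^ 61 = 7d
byte 9: (f8 ^ f9) ^ 69 = 01 ^ 69 = 68
byte 10: (95 ^ 39) ^ 72 = ac ^ 72 = de
byte 11: (5d ^ 61) ^ 6f = 3c ^ 6f = 53
byte 12: (60 ^ 8e) ^ 20 = ee ^ 20 = ce
byte 13: (51 ^ 2e) ^ 6b = 7f ^ 6b = 14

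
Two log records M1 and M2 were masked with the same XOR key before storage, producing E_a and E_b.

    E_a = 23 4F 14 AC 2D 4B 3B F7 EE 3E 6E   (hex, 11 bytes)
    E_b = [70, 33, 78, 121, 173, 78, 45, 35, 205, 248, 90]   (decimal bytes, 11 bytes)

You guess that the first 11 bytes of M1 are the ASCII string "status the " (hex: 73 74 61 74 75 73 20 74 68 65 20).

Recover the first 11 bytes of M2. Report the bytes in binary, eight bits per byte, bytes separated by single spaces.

First, E_a ⊕ E_b = (M1 ⊕ K) ⊕ (M2 ⊕ K) = M1 ⊕ M2, so the key drops out. Then M2 = (M1 ⊕ M2) ⊕ M1 over the first 11 bytes.
byte 0: (23 xor 46) xor 73 = 65 xor 73 = 16
byte 1: (4f xor 21) xor 74 = 6e xor 74 = 1a
byte 2: (14 xor 4e) xor 61 = 5a xor 61 = 3b
byte 3: (ac xor 79) xor 74 = d5 xor 74 = a1
byte 4: (2d xor ad) xor 75 = 80 xor 75 = f5
byte 5: (4b xor 4e) xor 73 = 05 xor 73 = 76
byte 6: (3b xor 2d) xor 20 = 16 xor 20 = 36
byte 7: (f7 xor 23) xor 74 = d4 xor 74 = a0
byte 8: (ee xor cd) xor 68 = 23 xor 68 = 4b
byte 9: (3e xor f8) xor 65 = c6 xor 65 = a3
byte 10: (6e xor 5a) xor 20 = 34 xor 20 = 14

00010110 00011010 00111011 10100001 11110101 01110110 00110110 10100000 01001011 10100011 00010100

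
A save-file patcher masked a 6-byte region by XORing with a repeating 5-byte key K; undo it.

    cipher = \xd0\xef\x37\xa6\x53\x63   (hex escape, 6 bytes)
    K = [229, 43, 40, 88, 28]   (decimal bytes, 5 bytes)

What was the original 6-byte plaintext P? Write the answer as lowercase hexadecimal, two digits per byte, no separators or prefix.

35c41ffe4f86

The 5-byte key repeats, so the effective keystream is e5 2b 28 58 1c e5.
byte 0: 208 ⊕ 229 =  53
byte 1: 239 ⊕  43 = 196
byte 2:  55 ⊕  40 =  31
byte 3: 166 ⊕  88 = 254
byte 4:  83 ⊕  28 =  79
byte 5:  99 ⊕ 229 = 134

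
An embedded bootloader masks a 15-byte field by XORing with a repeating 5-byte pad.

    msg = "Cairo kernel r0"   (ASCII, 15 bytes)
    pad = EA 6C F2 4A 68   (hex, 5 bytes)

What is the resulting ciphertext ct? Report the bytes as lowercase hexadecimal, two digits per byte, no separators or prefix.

The 5-byte key repeats, so the effective keystream is ea 6c f2 4a 68 ea 6c f2 4a 68 ea 6c f2 4a 68.
byte 0: 43 ^ ea = a9
byte 1: 61 ^ 6c = 0d
byte 2: 69 ^ f2 = 9b
byte 3: 72 ^ 4a = 38
byte 4: 6f ^ 68 = 07
byte 5: 20 ^ ea = ca
byte 6: 6b ^ 6c = 07
byte 7: 65 ^ f2 = 97
byte 8: 72 ^ 4a = 38
byte 9: 6e ^ 68 = 06
byte 10: 65 ^ ea = 8f
byte 11: 6c ^ 6c = 00
byte 12: 20 ^ f2 = d2
byte 13: 72 ^ 4a = 38
byte 14: 30 ^ 68 = 58

a90d9b3807ca079738068f00d23858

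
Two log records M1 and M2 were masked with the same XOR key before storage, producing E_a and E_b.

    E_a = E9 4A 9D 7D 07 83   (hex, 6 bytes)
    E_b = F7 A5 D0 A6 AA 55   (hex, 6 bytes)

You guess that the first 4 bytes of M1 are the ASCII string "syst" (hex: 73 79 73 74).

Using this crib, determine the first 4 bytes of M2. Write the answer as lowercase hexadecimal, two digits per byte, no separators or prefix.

First, E_a ⊕ E_b = (M1 ⊕ K) ⊕ (M2 ⊕ K) = M1 ⊕ M2, so the key drops out. Then M2 = (M1 ⊕ M2) ⊕ M1 over the first 4 bytes.
byte 0: (e9 XOR f7) XOR 73 = 1e XOR 73 = 6d
byte 1: (4a XOR a5) XOR 79 = ef XOR 79 = 96
byte 2: (9d XOR d0) XOR 73 = 4d XOR 73 = 3e
byte 3: (7d XOR a6) XOR 74 = db XOR 74 = af

6d963eaf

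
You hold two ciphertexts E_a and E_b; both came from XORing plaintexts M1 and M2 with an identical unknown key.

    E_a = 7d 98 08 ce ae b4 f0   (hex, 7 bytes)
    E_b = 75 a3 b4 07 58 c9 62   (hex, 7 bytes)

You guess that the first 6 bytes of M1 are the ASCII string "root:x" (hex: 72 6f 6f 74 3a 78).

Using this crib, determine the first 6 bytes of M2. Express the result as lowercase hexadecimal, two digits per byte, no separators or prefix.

7a54d3bdcc05

First, E_a ⊕ E_b = (M1 ⊕ K) ⊕ (M2 ⊕ K) = M1 ⊕ M2, so the key drops out. Then M2 = (M1 ⊕ M2) ⊕ M1 over the first 6 bytes.
byte 0: (7d ^ 75) ^ 72 = 08 ^ 72 = 7a
byte 1: (98 ^ a3) ^ 6f = 3b ^ 6f = 54
byte 2: (08 ^ b4) ^ 6f = bc ^ 6f = d3
byte 3: (ce ^ 07) ^ 74 = c9 ^ 74 = bd
byte 4: (ae ^ 58) ^ 3a = f6 ^ 3a = cc
byte 5: (b4 ^ c9) ^ 78 = 7d ^ 78 = 05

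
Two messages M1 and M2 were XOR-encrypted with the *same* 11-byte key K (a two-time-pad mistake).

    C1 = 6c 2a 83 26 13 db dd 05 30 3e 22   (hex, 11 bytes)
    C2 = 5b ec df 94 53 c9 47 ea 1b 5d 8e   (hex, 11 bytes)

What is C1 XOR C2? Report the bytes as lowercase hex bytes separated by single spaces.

37 c6 5c b2 40 12 9a ef 2b 63 ac

C1 ⊕ C2 = (M1 ⊕ K) ⊕ (M2 ⊕ K) = M1 ⊕ M2 — the shared key cancels under XOR.
01101100 xor 01011011 = 00110111
00101010 xor 11101100 = 11000110
10000011 xor 11011111 = 01011100
00100110 xor 10010100 = 10110010
00010011 xor 01010011 = 01000000
11011011 xor 11001001 = 00010010
11011101 xor 01000111 = 10011010
00000101 xor 11101010 = 11101111
00110000 xor 00011011 = 00101011
00111110 xor 01011101 = 01100011
00100010 xor 10001110 = 10101100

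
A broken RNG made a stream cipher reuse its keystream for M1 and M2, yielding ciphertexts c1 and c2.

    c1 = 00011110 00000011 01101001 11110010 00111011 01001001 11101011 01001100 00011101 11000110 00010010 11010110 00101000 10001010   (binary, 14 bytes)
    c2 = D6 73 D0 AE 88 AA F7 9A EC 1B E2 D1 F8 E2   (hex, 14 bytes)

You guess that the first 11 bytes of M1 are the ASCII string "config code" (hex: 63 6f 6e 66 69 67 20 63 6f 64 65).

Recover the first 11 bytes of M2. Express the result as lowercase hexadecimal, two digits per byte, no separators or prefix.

ab1fd73ada843cb59eb995

First, c1 ⊕ c2 = (M1 ⊕ K) ⊕ (M2 ⊕ K) = M1 ⊕ M2, so the key drops out. Then M2 = (M1 ⊕ M2) ⊕ M1 over the first 11 bytes.
byte 0: (1e XOR d6) XOR 63 = c8 XOR 63 = ab
byte 1: (03 XOR 73) XOR 6f = 70 XOR 6f = 1f
byte 2: (69 XOR d0) XOR 6e = b9 XOR 6e = d7
byte 3: (f2 XOR ae) XOR 66 = 5c XOR 66 = 3a
byte 4: (3b XOR 88) XOR 69 = b3 XOR 69 = da
byte 5: (49 XOR aa) XOR 67 = e3 XOR 67 = 84
byte 6: (eb XOR f7) XOR 20 = 1c XOR 20 = 3c
byte 7: (4c XOR 9a) XOR 63 = d6 XOR 63 = b5
byte 8: (1d XOR ec) XOR 6f = f1 XOR 6f = 9e
byte 9: (c6 XOR 1b) XOR 64 = dd XOR 64 = b9
byte 10: (12 XOR e2) XOR 65 = f0 XOR 65 = 95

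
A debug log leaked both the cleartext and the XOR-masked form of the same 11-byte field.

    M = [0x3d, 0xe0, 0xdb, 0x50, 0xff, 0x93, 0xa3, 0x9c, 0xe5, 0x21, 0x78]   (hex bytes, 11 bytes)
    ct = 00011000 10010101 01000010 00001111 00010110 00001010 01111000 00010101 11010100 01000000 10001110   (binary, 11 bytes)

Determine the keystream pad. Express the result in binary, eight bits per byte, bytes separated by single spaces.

Since ct = M ⊕ pad, XORing both sides with M gives pad = M ⊕ ct.
3d ⊕ 18 = 25
e0 ⊕ 95 = 75
db ⊕ 42 = 99
50 ⊕ 0f = 5f
ff ⊕ 16 = e9
93 ⊕ 0a = 99
a3 ⊕ 78 = db
9c ⊕ 15 = 89
e5 ⊕ d4 = 31
21 ⊕ 40 = 61
78 ⊕ 8e = f6

00100101 01110101 10011001 01011111 11101001 10011001 11011011 10001001 00110001 01100001 11110110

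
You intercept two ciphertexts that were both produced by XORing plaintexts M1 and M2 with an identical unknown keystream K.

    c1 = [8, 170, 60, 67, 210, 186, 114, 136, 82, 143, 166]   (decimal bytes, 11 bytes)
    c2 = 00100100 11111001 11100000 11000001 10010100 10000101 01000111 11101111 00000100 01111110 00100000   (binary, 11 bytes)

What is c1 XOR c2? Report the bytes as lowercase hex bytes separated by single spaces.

c1 ⊕ c2 = (M1 ⊕ K) ⊕ (M2 ⊕ K) = M1 ⊕ M2 — the shared key cancels under XOR.
byte 0: 08 ^ 24 = 2c
byte 1: aa ^ f9 = 53
byte 2: 3c ^ e0 = dc
byte 3: 43 ^ c1 = 82
byte 4: d2 ^ 94 = 46
byte 5: ba ^ 85 = 3f
byte 6: 72 ^ 47 = 35
byte 7: 88 ^ ef = 67
byte 8: 52 ^ 04 = 56
byte 9: 8f ^ 7e = f1
byte 10: a6 ^ 20 = 86

2c 53 dc 82 46 3f 35 67 56 f1 86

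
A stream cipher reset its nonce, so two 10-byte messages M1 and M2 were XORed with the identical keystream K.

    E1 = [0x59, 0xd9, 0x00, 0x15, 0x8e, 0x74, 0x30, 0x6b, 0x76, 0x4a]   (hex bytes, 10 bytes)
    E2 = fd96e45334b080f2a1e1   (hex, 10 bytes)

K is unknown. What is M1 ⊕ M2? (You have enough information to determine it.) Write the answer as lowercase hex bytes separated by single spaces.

a4 4f e4 46 ba c4 b0 99 d7 ab

E1 ⊕ E2 = (M1 ⊕ K) ⊕ (M2 ⊕ K) = M1 ⊕ M2 — the shared key cancels under XOR.
byte 0:  89 ^ 253 = 164
byte 1: 217 ^ 150 =  79
byte 2:   0 ^ 228 = 228
byte 3:  21 ^  83 =  70
byte 4: 142 ^  52 = 186
byte 5: 116 ^ 176 = 196
byte 6:  48 ^ 128 = 176
byte 7: 107 ^ 242 = 153
byte 8: 118 ^ 161 = 215
byte 9:  74 ^ 225 = 171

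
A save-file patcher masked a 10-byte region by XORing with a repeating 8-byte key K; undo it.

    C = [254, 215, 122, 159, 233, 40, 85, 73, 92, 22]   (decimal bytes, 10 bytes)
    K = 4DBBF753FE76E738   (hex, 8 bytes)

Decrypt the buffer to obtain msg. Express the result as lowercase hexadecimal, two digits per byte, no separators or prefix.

The 8-byte key repeats, so the effective keystream is 4d bb f7 53 fe 76 e7 38 4d bb.
byte 0: 11111110 xor 01001101 = 10110011
byte 1: 11010111 xor 10111011 = 01101100
byte 2: 01111010 xor 11110111 = 10001101
byte 3: 10011111 xor 01010011 = 11001100
byte 4: 11101001 xor 11111110 = 00010111
byte 5: 00101000 xor 01110110 = 01011110
byte 6: 01010101 xor 11100111 = 10110010
byte 7: 01001001 xor 00111000 = 01110001
byte 8: 01011100 xor 01001101 = 00010001
byte 9: 00010110 xor 10111011 = 10101101

b36c8dcc175eb27111ad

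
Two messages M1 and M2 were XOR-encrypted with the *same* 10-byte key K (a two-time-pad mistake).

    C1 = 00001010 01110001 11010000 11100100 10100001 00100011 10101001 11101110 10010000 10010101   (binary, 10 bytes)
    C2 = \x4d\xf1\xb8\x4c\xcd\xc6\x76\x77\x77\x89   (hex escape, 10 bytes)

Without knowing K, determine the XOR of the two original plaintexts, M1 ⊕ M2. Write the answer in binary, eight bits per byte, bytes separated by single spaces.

01000111 10000000 01101000 10101000 01101100 11100101 11011111 10011001 11100111 00011100

C1 ⊕ C2 = (M1 ⊕ K) ⊕ (M2 ⊕ K) = M1 ⊕ M2 — the shared key cancels under XOR.
byte 0: 0a ^ 4d = 47
byte 1: 71 ^ f1 = 80
byte 2: d0 ^ b8 = 68
byte 3: e4 ^ 4c = a8
byte 4: a1 ^ cd = 6c
byte 5: 23 ^ c6 = e5
byte 6: a9 ^ 76 = df
byte 7: ee ^ 77 = 99
byte 8: 90 ^ 77 = e7
byte 9: 95 ^ 89 = 1c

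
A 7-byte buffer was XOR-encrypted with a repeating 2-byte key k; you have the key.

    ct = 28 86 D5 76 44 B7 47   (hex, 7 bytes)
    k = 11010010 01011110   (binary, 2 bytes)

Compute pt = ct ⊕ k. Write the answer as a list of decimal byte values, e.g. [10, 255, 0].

The 2-byte key repeats, so the effective keystream is d2 5e d2 5e d2 5e d2.
byte 0:  40 ^ 210 = 250
byte 1: 134 ^  94 = 216
byte 2: 213 ^ 210 =   7
byte 3: 118 ^  94 =  40
byte 4:  68 ^ 210 = 150
byte 5: 183 ^  94 = 233
byte 6:  71 ^ 210 = 149

[250, 216, 7, 40, 150, 233, 149]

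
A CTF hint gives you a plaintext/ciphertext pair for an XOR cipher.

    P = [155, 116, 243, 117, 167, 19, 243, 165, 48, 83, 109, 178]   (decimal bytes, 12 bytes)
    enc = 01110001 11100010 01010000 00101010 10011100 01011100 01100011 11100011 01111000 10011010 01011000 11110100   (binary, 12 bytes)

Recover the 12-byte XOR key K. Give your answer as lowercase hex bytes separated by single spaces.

ea 96 a3 5f 3b 4f 90 46 48 c9 35 46

Since enc = P ⊕ K, XORing both sides with P gives K = P ⊕ enc.
9b xor 71 = ea
74 xor e2 = 96
f3 xor 50 = a3
75 xor 2a = 5f
a7 xor 9c = 3b
13 xor 5c = 4f
f3 xor 63 = 90
a5 xor e3 = 46
30 xor 78 = 48
53 xor 9a = c9
6d xor 58 = 35
b2 xor f4 = 46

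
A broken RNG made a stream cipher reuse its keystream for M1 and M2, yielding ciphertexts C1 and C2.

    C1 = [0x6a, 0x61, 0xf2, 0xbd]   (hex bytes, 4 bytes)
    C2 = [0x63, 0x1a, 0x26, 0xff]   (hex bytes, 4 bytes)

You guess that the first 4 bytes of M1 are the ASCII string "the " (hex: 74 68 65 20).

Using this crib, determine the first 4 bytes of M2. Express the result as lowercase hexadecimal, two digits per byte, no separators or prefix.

7d13b162

First, C1 ⊕ C2 = (M1 ⊕ K) ⊕ (M2 ⊕ K) = M1 ⊕ M2, so the key drops out. Then M2 = (M1 ⊕ M2) ⊕ M1 over the first 4 bytes.
byte 0: (6a ^ 63) ^ 74 = 09 ^ 74 = 7d
byte 1: (61 ^ 1a) ^ 68 = 7b ^ 68 = 13
byte 2: (f2 ^ 26) ^ 65 = d4 ^ 65 = b1
byte 3: (bd ^ ff) ^ 20 = 42 ^ 20 = 62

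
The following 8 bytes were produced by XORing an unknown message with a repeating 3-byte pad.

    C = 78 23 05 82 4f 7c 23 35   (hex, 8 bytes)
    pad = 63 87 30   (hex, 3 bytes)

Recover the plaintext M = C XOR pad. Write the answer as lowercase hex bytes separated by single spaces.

1b a4 35 e1 c8 4c 40 b2

The 3-byte key repeats, so the effective keystream is 63 87 30 63 87 30 63 87.
byte 0: 01111000 ⊕ 01100011 = 00011011
byte 1: 00100011 ⊕ 10000111 = 10100100
byte 2: 00000101 ⊕ 00110000 = 00110101
byte 3: 10000010 ⊕ 01100011 = 11100001
byte 4: 01001111 ⊕ 10000111 = 11001000
byte 5: 01111100 ⊕ 00110000 = 01001100
byte 6: 00100011 ⊕ 01100011 = 01000000
byte 7: 00110101 ⊕ 10000111 = 10110010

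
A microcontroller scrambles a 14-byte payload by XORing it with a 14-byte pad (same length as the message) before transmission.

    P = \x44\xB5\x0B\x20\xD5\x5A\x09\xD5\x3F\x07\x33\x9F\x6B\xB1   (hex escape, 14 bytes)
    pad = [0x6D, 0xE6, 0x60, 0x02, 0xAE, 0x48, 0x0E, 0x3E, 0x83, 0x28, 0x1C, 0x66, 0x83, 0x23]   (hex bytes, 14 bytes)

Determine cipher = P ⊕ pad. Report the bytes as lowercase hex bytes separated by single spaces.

XOR is its own inverse, so applying the key byte-wise gives the result directly.
byte 0: 44 ⊕ 6d = 29
byte 1: b5 ⊕ e6 = 53
byte 2: 0b ⊕ 60 = 6b
byte 3: 20 ⊕ 02 = 22
byte 4: d5 ⊕ ae = 7b
byte 5: 5a ⊕ 48 = 12
byte 6: 09 ⊕ 0e = 07
byte 7: d5 ⊕ 3e = eb
byte 8: 3f ⊕ 83 = bc
byte 9: 07 ⊕ 28 = 2f
byte 10: 33 ⊕ 1c = 2f
byte 11: 9f ⊕ 66 = f9
byte 12: 6b ⊕ 83 = e8
byte 13: b1 ⊕ 23 = 92

29 53 6b 22 7b 12 07 eb bc 2f 2f f9 e8 92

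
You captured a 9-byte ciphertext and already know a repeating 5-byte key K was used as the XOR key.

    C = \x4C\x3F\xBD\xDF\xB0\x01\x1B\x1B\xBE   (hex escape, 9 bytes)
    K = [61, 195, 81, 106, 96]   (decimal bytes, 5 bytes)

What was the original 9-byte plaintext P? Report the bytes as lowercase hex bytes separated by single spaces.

The 5-byte key repeats, so the effective keystream is 3d c3 51 6a 60 3d c3 51 6a.
byte 0: 4c ⊕ 3d = 71
byte 1: 3f ⊕ c3 = fc
byte 2: bd ⊕ 51 = ec
byte 3: df ⊕ 6a = b5
byte 4: b0 ⊕ 60 = d0
byte 5: 01 ⊕ 3d = 3c
byte 6: 1b ⊕ c3 = d8
byte 7: 1b ⊕ 51 = 4a
byte 8: be ⊕ 6a = d4

71 fc ec b5 d0 3c d8 4a d4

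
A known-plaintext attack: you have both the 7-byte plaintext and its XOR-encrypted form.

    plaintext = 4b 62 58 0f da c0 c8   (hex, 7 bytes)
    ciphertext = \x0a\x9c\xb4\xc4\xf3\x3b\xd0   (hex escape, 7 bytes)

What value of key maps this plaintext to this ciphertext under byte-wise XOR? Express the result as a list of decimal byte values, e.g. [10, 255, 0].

[65, 254, 236, 203, 41, 251, 24]

Since ciphertext = plaintext ⊕ key, XORing both sides with plaintext gives key = plaintext ⊕ ciphertext.
byte 0: 01001011 ^ 00001010 = 01000001
byte 1: 01100010 ^ 10011100 = 11111110
byte 2: 01011000 ^ 10110100 = 11101100
byte 3: 00001111 ^ 11000100 = 11001011
byte 4: 11011010 ^ 11110011 = 00101001
byte 5: 11000000 ^ 00111011 = 11111011
byte 6: 11001000 ^ 11010000 = 00011000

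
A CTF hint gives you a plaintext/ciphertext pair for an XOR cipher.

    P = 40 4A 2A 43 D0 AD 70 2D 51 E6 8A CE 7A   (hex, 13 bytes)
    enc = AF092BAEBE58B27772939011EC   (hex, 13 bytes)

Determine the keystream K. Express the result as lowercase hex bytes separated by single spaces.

Since enc = P ⊕ K, XORing both sides with P gives K = P ⊕ enc.
40 ^ af = ef
4a ^ 09 = 43
2a ^ 2b = 01
43 ^ ae = ed
d0 ^ be = 6e
ad ^ 58 = f5
70 ^ b2 = c2
2d ^ 77 = 5a
51 ^ 72 = 23
e6 ^ 93 = 75
8a ^ 90 = 1a
ce ^ 11 = df
7a ^ ec = 96

ef 43 01 ed 6e f5 c2 5a 23 75 1a df 96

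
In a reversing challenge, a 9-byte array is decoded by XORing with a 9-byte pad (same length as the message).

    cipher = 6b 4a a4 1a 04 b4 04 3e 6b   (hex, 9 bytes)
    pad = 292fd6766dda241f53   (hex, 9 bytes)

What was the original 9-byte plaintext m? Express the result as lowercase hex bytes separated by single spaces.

42 65 72 6c 69 6e 20 21 38

byte 0: 6b ^ 29 = 42
byte 1: 4a ^ 2f = 65
byte 2: a4 ^ d6 = 72
byte 3: 1a ^ 76 = 6c
byte 4: 04 ^ 6d = 69
byte 5: b4 ^ da = 6e
byte 6: 04 ^ 24 = 20
byte 7: 3e ^ 1f = 21
byte 8: 6b ^ 53 = 38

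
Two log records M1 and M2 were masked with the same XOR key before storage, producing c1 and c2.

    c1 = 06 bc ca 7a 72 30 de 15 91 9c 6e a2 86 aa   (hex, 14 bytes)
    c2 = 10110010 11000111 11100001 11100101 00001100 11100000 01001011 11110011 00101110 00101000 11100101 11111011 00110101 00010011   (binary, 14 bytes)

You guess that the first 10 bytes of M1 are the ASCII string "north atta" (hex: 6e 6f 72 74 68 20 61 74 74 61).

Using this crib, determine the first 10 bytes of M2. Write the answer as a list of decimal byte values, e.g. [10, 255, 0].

[218, 20, 89, 235, 22, 240, 244, 146, 203, 213]

First, c1 ⊕ c2 = (M1 ⊕ K) ⊕ (M2 ⊕ K) = M1 ⊕ M2, so the key drops out. Then M2 = (M1 ⊕ M2) ⊕ M1 over the first 10 bytes.
byte 0: (06 ^ b2) ^ 6e = b4 ^ 6e = da
byte 1: (bc ^ c7) ^ 6f = 7b ^ 6f = 14
byte 2: (ca ^ e1) ^ 72 = 2b ^ 72 = 59
byte 3: (7a ^ e5) ^ 74 = 9f ^ 74 = eb
byte 4: (72 ^ 0c) ^ 68 = 7e ^ 68 = 16
byte 5: (30 ^ e0) ^ 20 = d0 ^ 20 = f0
byte 6: (de ^ 4b) ^ 61 = 95 ^ 61 = f4
byte 7: (15 ^ f3) ^ 74 = e6 ^ 74 = 92
byte 8: (91 ^ 2e) ^ 74 = bf ^ 74 = cb
byte 9: (9c ^ 28) ^ 61 = b4 ^ 61 = d5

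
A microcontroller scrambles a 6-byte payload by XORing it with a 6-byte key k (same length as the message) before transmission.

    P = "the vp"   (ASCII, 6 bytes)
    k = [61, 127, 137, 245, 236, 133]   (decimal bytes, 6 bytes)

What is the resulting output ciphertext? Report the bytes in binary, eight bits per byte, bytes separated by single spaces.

byte 0: 74 XOR 3d = 49
byte 1: 68 XOR 7f = 17
byte 2: 65 XOR 89 = ec
byte 3: 20 XOR f5 = d5
byte 4: 76 XOR ec = 9a
byte 5: 70 XOR 85 = f5

01001001 00010111 11101100 11010101 10011010 11110101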